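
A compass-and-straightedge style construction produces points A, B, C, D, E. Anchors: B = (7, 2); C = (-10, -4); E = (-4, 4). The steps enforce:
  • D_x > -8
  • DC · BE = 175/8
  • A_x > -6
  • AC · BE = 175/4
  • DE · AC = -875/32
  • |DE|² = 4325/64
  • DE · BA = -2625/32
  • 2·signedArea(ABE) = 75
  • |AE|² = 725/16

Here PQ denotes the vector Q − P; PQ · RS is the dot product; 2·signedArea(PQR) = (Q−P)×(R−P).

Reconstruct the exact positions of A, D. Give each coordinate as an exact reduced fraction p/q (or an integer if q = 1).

1. A_x = -23/4  [2·signedArea(ABE) = 75 ∩ AC · BE = 175/4]
2. A_y = -5/2  [2·signedArea(ABE) = 75 ∩ AC · BE = 175/4]
   → A = (-23/4, -5/2)
3. D_x = -63/8  [DE · AC = -875/32 ∩ DC · BE = 175/8]
4. D_y = -13/4  [DE · AC = -875/32 ∩ DC · BE = 175/8]
   → D = (-63/8, -13/4)

A = (-23/4, -5/2)
D = (-63/8, -13/4)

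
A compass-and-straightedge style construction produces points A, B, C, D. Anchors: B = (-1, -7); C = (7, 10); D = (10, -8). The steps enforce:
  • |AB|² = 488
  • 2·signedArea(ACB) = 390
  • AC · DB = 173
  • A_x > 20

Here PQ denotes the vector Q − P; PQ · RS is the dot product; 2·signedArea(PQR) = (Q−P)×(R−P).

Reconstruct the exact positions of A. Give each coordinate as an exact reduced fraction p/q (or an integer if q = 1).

A = (21, -9)

1. A_x = 21  [AC · DB = 173 ∩ 2·signedArea(ACB) = 390]
2. A_y = -9  [AC · DB = 173 ∩ 2·signedArea(ACB) = 390]
   → A = (21, -9)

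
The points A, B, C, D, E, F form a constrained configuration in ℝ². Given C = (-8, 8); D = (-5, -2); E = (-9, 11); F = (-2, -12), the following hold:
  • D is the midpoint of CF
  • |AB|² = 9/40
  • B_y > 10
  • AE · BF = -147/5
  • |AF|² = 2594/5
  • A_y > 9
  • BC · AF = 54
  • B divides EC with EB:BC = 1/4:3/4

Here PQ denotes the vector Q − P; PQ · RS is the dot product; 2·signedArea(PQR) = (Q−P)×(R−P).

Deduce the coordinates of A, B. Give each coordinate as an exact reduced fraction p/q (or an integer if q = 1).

1. B_x = -35/4  [B divides EC with EB:BC = 1/4:3/4]
2. B_y = 41/4  [B divides EC with EB:BC = 1/4:3/4]
   → B = (-35/4, 41/4)
3. A_x = -43/5  [AE · BF = -147/5 ∩ BC · AF = 54]
4. A_y = 49/5  [AE · BF = -147/5 ∩ BC · AF = 54]
   → A = (-43/5, 49/5)

A = (-43/5, 49/5)
B = (-35/4, 41/4)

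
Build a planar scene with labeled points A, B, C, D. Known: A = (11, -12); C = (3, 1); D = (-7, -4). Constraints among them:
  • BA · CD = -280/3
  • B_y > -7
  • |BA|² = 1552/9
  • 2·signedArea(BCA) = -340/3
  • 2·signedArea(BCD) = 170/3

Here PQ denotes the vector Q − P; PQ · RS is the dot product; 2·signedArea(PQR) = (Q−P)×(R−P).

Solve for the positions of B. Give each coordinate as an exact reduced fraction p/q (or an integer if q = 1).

B = (-1, -20/3)

1. B_x = -1  [2·signedArea(BCA) = -340/3 ∩ BA · CD = -280/3]
2. B_y = -20/3  [2·signedArea(BCA) = -340/3 ∩ BA · CD = -280/3]
   → B = (-1, -20/3)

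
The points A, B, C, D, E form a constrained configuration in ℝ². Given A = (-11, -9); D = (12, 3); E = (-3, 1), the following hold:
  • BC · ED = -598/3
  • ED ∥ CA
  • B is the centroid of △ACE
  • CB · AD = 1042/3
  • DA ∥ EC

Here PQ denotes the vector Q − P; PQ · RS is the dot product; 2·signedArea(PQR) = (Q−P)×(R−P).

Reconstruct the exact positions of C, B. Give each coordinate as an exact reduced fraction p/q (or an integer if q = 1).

B = (-40/3, -19/3)
C = (-26, -11)

1. C_x = -26  [ED ∥ CA ∩ DA ∥ EC]
2. C_y = -11  [ED ∥ CA ∩ DA ∥ EC]
   → C = (-26, -11)
3. B_x = -40/3  [B is the centroid of △ACE]
4. B_y = -19/3  [B is the centroid of △ACE]
   → B = (-40/3, -19/3)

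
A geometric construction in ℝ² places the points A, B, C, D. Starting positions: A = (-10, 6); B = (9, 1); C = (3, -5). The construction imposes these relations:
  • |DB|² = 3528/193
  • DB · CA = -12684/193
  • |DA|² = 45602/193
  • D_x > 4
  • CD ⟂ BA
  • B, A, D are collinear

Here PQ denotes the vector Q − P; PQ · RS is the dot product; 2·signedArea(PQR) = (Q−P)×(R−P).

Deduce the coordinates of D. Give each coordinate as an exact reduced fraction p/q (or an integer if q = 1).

D = (939/193, 403/193)

1. D_x = 939/193  [B, A, D are collinear ∩ CD ⟂ BA]
2. D_y = 403/193  [B, A, D are collinear ∩ CD ⟂ BA]
   → D = (939/193, 403/193)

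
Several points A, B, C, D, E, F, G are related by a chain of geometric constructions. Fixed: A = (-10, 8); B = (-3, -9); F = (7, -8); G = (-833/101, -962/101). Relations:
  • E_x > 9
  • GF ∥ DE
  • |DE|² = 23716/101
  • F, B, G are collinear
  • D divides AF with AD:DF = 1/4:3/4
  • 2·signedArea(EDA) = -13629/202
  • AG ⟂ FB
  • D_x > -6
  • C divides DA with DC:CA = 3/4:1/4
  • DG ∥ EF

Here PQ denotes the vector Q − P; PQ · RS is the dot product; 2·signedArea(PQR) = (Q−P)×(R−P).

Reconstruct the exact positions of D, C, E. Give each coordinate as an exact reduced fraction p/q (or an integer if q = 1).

1. D_x = -23/4  [D divides AF with AD:DF = 1/4:3/4]
2. D_y = 4  [D divides AF with AD:DF = 1/4:3/4]
   → D = (-23/4, 4)
3. C_x = -143/16  [C divides DA with DC:CA = 3/4:1/4]
4. C_y = 7  [C divides DA with DC:CA = 3/4:1/4]
   → C = (-143/16, 7)
5. E_x = 3837/404  [DG ∥ EF ∩ GF ∥ DE]
6. E_y = 558/101  [DG ∥ EF ∩ GF ∥ DE]
   → E = (3837/404, 558/101)

C = (-143/16, 7)
D = (-23/4, 4)
E = (3837/404, 558/101)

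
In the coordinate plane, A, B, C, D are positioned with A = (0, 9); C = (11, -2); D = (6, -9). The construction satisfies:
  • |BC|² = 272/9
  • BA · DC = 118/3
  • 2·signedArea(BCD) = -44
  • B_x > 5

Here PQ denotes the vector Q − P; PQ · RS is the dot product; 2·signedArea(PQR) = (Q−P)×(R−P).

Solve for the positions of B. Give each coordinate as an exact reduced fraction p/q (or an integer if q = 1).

B = (17/3, -2/3)

1. B_x = 17/3  [BA · DC = 118/3 ∩ 2·signedArea(BCD) = -44]
2. B_y = -2/3  [BA · DC = 118/3 ∩ 2·signedArea(BCD) = -44]
   → B = (17/3, -2/3)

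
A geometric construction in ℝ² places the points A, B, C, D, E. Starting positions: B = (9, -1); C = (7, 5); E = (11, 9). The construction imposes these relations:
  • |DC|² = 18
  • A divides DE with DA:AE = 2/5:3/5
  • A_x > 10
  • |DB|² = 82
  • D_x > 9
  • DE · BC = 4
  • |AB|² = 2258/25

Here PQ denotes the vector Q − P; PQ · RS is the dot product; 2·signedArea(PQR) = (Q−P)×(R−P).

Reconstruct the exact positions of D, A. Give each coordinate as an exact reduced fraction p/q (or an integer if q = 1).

1. D_x = 10  [line 2·x + -6·y + 28 = 0 ∩ |DB|² = 82]
2. D_y = 8  [line 2·x + -6·y + 28 = 0 ∩ |DB|² = 82]
   → D = (10, 8)
3. A_x = 52/5  [A divides DE with DA:AE = 2/5:3/5]
4. A_y = 42/5  [A divides DE with DA:AE = 2/5:3/5]
   → A = (52/5, 42/5)

A = (52/5, 42/5)
D = (10, 8)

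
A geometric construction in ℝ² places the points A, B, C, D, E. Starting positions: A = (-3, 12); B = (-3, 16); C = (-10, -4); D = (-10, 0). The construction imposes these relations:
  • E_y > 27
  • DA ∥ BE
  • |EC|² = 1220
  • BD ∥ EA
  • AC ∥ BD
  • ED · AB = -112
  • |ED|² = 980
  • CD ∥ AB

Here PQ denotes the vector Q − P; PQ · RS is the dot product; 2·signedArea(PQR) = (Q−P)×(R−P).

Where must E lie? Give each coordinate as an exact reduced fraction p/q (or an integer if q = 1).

E = (4, 28)

1. E_x = 4  [BD ∥ EA ∩ DA ∥ BE]
2. E_y = 28  [BD ∥ EA ∩ DA ∥ BE]
   → E = (4, 28)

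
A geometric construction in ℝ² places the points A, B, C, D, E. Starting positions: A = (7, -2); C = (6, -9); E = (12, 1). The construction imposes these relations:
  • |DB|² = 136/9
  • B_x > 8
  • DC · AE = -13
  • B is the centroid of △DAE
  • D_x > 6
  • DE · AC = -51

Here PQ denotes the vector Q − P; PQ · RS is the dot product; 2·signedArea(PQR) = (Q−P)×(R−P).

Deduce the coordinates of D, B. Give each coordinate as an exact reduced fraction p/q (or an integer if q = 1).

B = (17/2, -13/6)
D = (13/2, -11/2)

1. D_x = 13/2  [DC · AE = -13 ∩ DE · AC = -51]
2. D_y = -11/2  [DC · AE = -13 ∩ DE · AC = -51]
   → D = (13/2, -11/2)
3. B_x = 17/2  [B is the centroid of △DAE]
4. B_y = -13/6  [B is the centroid of △DAE]
   → B = (17/2, -13/6)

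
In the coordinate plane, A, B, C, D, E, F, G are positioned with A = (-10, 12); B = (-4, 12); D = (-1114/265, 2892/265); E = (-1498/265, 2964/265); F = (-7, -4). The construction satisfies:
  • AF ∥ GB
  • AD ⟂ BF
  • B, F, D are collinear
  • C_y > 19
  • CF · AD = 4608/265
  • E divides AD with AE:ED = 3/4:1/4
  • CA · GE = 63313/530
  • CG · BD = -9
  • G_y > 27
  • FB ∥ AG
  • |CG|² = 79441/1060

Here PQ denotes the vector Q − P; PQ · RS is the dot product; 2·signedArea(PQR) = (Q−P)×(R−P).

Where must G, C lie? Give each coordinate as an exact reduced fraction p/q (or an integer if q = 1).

C = (-2969/530, 5156/265)
G = (-7, 28)

1. G_x = -7  [AF ∥ GB ∩ FB ∥ AG]
2. G_y = 28  [AF ∥ GB ∩ FB ∥ AG]
   → G = (-7, 28)
3. C_x = -2969/530  [CF · AD = 4608/265 ∩ CA · GE = 63313/530]
4. C_y = 5156/265  [CF · AD = 4608/265 ∩ CA · GE = 63313/530]
   → C = (-2969/530, 5156/265)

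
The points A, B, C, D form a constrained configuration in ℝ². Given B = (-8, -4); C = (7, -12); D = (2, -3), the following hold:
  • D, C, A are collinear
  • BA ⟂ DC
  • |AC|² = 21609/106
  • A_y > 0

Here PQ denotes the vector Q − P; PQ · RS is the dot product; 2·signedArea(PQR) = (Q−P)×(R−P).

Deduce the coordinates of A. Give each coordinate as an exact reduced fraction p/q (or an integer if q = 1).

1. A_x = 7/106  [D, C, A are collinear ∩ BA ⟂ DC]
2. A_y = 51/106  [D, C, A are collinear ∩ BA ⟂ DC]
   → A = (7/106, 51/106)

A = (7/106, 51/106)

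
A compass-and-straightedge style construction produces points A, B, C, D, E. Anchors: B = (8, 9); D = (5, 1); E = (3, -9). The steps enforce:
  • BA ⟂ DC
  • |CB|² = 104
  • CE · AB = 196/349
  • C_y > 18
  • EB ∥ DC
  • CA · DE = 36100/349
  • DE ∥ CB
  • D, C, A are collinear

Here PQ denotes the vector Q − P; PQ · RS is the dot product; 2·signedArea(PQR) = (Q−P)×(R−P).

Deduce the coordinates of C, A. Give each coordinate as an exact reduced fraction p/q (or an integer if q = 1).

1. C_x = 10  [DE ∥ CB ∩ EB ∥ DC]
2. C_y = 19  [DE ∥ CB ∩ EB ∥ DC]
   → C = (10, 19)
3. A_x = 2540/349  [D, C, A are collinear ∩ BA ⟂ DC]
4. A_y = 3211/349  [D, C, A are collinear ∩ BA ⟂ DC]
   → A = (2540/349, 3211/349)

A = (2540/349, 3211/349)
C = (10, 19)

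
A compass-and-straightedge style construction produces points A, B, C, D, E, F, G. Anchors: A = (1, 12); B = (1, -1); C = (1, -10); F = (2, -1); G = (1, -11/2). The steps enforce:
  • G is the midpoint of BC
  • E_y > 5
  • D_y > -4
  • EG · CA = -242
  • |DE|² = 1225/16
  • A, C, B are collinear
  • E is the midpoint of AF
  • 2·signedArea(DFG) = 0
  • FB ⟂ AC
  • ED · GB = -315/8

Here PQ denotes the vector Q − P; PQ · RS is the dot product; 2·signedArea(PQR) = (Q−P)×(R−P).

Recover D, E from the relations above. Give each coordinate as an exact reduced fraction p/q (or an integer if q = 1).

1. E_x = 3/2  [E is the midpoint of AF]
2. E_y = 11/2  [E is the midpoint of AF]
   → E = (3/2, 11/2)
3. D_x = 3/2  [2·signedArea(DFG) = 0 ∩ ED · GB = -315/8]
4. D_y = -13/4  [2·signedArea(DFG) = 0 ∩ ED · GB = -315/8]
   → D = (3/2, -13/4)

D = (3/2, -13/4)
E = (3/2, 11/2)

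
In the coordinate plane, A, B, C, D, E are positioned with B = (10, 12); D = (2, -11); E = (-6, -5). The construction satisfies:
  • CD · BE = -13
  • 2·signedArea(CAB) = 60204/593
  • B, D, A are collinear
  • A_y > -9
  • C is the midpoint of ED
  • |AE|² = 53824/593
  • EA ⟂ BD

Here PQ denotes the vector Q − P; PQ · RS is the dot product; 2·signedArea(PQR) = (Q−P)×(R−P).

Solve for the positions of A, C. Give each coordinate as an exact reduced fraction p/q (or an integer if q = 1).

1. A_x = 1778/593  [B, D, A are collinear ∩ EA ⟂ BD]
2. A_y = -4821/593  [B, D, A are collinear ∩ EA ⟂ BD]
   → A = (1778/593, -4821/593)
3. C_x = -2  [C is the midpoint of ED]
4. C_y = -8  [C is the midpoint of ED]
   → C = (-2, -8)

A = (1778/593, -4821/593)
C = (-2, -8)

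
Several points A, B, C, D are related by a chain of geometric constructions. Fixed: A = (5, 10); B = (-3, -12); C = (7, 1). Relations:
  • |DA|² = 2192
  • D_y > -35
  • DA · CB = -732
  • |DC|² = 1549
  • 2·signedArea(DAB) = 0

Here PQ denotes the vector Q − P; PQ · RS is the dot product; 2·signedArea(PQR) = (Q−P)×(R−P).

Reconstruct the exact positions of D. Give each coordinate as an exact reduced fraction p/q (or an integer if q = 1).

1. D_x = -11  [2·signedArea(DAB) = 0 ∩ DA · CB = -732]
2. D_y = -34  [2·signedArea(DAB) = 0 ∩ DA · CB = -732]
   → D = (-11, -34)

D = (-11, -34)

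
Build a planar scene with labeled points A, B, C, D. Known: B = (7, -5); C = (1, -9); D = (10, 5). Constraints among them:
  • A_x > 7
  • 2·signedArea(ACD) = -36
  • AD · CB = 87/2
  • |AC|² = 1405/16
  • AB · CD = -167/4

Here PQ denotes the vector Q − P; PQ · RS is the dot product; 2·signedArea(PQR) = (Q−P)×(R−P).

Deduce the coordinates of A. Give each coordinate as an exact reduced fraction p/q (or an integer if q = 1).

A = (31/4, -5/2)

1. A_x = 31/4  [2·signedArea(ACD) = -36 ∩ AD · CB = 87/2]
2. A_y = -5/2  [2·signedArea(ACD) = -36 ∩ AD · CB = 87/2]
   → A = (31/4, -5/2)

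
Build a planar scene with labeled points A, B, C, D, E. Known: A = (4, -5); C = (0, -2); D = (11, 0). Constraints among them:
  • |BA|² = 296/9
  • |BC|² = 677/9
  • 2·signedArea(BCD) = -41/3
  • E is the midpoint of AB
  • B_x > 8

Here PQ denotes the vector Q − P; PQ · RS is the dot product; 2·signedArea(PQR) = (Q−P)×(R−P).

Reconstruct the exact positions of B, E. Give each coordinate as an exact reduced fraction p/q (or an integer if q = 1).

1. B_x = 26/3  [line -2·x + 11·y + 107/3 = 0 ∩ |BC|² = 677/9]
2. B_y = -5/3  [line -2·x + 11·y + 107/3 = 0 ∩ |BC|² = 677/9]
   → B = (26/3, -5/3)
3. E_x = 19/3  [E is the midpoint of AB]
4. E_y = -10/3  [E is the midpoint of AB]
   → E = (19/3, -10/3)

B = (26/3, -5/3)
E = (19/3, -10/3)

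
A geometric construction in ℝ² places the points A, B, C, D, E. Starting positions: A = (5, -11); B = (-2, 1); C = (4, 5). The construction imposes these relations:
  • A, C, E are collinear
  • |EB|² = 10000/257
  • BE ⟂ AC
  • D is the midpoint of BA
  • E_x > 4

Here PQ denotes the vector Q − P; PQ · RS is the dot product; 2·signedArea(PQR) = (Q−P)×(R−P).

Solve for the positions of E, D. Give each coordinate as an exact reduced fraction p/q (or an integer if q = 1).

1. E_x = 1086/257  [A, C, E are collinear ∩ BE ⟂ AC]
2. E_y = 357/257  [A, C, E are collinear ∩ BE ⟂ AC]
   → E = (1086/257, 357/257)
3. D_x = 3/2  [D is the midpoint of BA]
4. D_y = -5  [D is the midpoint of BA]
   → D = (3/2, -5)

D = (3/2, -5)
E = (1086/257, 357/257)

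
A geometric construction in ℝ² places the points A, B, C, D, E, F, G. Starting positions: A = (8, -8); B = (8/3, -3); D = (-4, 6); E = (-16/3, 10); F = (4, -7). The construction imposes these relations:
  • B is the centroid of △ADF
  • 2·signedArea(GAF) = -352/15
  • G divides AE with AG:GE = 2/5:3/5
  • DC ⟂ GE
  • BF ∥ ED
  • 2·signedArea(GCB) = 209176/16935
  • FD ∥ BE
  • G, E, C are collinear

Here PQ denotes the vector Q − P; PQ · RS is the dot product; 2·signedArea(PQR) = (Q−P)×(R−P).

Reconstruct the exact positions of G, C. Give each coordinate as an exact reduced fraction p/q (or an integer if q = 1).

C = (-3328/1129, 7654/1129)
G = (8/3, -4/5)

1. G_x = 8/3  [G divides AE with AG:GE = 2/5:3/5]
2. G_y = -4/5  [G divides AE with AG:GE = 2/5:3/5]
   → G = (8/3, -4/5)
3. C_x = -3328/1129  [G, E, C are collinear ∩ DC ⟂ GE]
4. C_y = 7654/1129  [G, E, C are collinear ∩ DC ⟂ GE]
   → C = (-3328/1129, 7654/1129)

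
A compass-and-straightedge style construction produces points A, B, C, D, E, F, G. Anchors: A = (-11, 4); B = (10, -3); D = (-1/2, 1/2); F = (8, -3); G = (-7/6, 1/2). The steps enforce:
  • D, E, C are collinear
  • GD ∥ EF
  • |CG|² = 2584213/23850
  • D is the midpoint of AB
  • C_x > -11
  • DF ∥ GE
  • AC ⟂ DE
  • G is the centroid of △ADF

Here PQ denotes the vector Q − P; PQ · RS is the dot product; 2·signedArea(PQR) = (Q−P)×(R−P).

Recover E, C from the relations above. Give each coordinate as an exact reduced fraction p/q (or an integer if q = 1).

C = (-13987/1325, 6616/1325)
E = (22/3, -3)

1. E_x = 22/3  [GD ∥ EF ∩ DF ∥ GE]
2. E_y = -3  [GD ∥ EF ∩ DF ∥ GE]
   → E = (22/3, -3)
3. C_x = -13987/1325  [D, E, C are collinear ∩ AC ⟂ DE]
4. C_y = 6616/1325  [D, E, C are collinear ∩ AC ⟂ DE]
   → C = (-13987/1325, 6616/1325)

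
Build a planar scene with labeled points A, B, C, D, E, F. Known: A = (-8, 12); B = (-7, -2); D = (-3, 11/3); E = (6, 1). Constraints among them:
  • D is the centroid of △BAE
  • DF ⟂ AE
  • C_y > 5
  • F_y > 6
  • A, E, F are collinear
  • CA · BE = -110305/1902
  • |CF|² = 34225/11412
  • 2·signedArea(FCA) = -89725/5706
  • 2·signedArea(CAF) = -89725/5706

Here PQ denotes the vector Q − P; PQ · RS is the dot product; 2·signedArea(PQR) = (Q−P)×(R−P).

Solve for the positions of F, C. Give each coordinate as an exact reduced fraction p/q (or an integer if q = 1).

1. F_x = -818/951  [A, E, F are collinear ∩ DF ⟂ AE]
2. F_y = 6077/951  [A, E, F are collinear ∩ DF ⟂ AE]
   → F = (-818/951, 6077/951)
3. C_x = -3671/1902  [2·signedArea(CAF) = -89725/5706 ∩ CA · BE = -110305/1902]
4. C_y = 1594/317  [2·signedArea(CAF) = -89725/5706 ∩ CA · BE = -110305/1902]
   → C = (-3671/1902, 1594/317)

C = (-3671/1902, 1594/317)
F = (-818/951, 6077/951)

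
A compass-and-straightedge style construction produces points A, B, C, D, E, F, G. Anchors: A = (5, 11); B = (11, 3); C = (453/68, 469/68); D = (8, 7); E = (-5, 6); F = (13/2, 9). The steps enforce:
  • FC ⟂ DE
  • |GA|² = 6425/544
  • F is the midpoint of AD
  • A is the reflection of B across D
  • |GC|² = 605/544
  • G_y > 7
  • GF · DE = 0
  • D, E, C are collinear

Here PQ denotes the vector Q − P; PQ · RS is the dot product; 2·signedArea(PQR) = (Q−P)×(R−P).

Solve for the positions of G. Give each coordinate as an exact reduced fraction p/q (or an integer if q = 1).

1. G_x = 895/136  [line 13·x + 1·y + -187/2 = 0 ∩ |GC|² = 605/544]
2. G_y = 1081/136  [line 13·x + 1·y + -187/2 = 0 ∩ |GC|² = 605/544]
   → G = (895/136, 1081/136)

G = (895/136, 1081/136)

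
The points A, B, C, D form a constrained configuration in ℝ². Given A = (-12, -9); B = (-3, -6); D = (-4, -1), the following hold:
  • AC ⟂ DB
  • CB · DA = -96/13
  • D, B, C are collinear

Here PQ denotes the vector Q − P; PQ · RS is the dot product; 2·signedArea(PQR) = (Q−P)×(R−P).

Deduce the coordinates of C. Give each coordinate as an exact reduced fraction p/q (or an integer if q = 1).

1. C_x = -36/13  [D, B, C are collinear ∩ AC ⟂ DB]
2. C_y = -93/13  [D, B, C are collinear ∩ AC ⟂ DB]
   → C = (-36/13, -93/13)

C = (-36/13, -93/13)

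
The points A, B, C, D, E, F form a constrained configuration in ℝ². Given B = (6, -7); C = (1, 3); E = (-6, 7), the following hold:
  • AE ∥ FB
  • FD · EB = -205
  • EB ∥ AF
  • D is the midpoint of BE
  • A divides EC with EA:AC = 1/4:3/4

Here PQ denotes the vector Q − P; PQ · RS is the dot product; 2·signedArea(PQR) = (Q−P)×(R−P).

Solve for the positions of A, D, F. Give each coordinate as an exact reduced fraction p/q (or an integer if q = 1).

1. A_x = -17/4  [A divides EC with EA:AC = 1/4:3/4]
2. A_y = 6  [A divides EC with EA:AC = 1/4:3/4]
   → A = (-17/4, 6)
3. D_x = 0  [D is the midpoint of BE]
4. D_y = 0  [D is the midpoint of BE]
   → D = (0, 0)
5. F_x = 31/4  [AE ∥ FB ∩ EB ∥ AF]
6. F_y = -8  [AE ∥ FB ∩ EB ∥ AF]
   → F = (31/4, -8)

A = (-17/4, 6)
D = (0, 0)
F = (31/4, -8)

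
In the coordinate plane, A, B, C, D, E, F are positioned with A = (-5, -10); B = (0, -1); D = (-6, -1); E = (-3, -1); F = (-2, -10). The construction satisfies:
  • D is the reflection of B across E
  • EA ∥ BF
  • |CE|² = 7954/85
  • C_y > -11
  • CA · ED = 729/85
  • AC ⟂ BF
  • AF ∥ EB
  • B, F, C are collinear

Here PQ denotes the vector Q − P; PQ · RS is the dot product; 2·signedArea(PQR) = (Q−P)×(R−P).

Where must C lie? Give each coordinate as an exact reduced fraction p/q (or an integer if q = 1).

1. C_x = -182/85  [B, F, C are collinear ∩ AC ⟂ BF]
2. C_y = -904/85  [B, F, C are collinear ∩ AC ⟂ BF]
   → C = (-182/85, -904/85)

C = (-182/85, -904/85)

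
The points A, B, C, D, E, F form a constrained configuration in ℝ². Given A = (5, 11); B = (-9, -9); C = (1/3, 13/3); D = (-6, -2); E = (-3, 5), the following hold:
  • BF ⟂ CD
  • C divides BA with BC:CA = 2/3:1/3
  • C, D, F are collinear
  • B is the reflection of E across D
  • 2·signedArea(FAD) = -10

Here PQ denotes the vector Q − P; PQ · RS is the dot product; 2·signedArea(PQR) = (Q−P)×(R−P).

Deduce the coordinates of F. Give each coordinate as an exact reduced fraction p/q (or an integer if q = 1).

F = (-11, -7)

1. F_x = -11  [C, D, F are collinear ∩ BF ⟂ CD]
2. F_y = -7  [C, D, F are collinear ∩ BF ⟂ CD]
   → F = (-11, -7)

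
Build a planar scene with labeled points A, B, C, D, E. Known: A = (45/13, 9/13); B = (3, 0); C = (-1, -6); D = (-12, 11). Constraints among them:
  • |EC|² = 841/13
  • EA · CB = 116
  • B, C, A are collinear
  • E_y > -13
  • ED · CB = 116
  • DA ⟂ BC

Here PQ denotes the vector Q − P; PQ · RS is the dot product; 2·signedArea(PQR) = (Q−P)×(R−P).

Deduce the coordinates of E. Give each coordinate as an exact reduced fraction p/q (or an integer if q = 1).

1. E_x = -71/13  [line -4·x + -6·y + -98 = 0 ∩ |EC|² = 841/13]
2. E_y = -165/13  [line -4·x + -6·y + -98 = 0 ∩ |EC|² = 841/13]
   → E = (-71/13, -165/13)

E = (-71/13, -165/13)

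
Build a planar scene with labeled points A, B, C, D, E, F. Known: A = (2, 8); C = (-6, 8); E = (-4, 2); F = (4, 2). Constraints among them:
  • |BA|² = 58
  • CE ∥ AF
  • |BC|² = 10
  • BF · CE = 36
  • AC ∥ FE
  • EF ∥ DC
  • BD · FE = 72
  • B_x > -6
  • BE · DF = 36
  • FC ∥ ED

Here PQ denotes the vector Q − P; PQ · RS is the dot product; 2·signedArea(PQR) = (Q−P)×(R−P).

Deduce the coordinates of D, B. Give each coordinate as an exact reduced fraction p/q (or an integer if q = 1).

1. D_x = -14  [EF ∥ DC ∩ FC ∥ ED]
2. D_y = 8  [EF ∥ DC ∩ FC ∥ ED]
   → D = (-14, 8)
3. B_x = -5  [BD · FE = 72 ∩ BF · CE = 36]
4. B_y = 5  [BD · FE = 72 ∩ BF · CE = 36]
   → B = (-5, 5)

B = (-5, 5)
D = (-14, 8)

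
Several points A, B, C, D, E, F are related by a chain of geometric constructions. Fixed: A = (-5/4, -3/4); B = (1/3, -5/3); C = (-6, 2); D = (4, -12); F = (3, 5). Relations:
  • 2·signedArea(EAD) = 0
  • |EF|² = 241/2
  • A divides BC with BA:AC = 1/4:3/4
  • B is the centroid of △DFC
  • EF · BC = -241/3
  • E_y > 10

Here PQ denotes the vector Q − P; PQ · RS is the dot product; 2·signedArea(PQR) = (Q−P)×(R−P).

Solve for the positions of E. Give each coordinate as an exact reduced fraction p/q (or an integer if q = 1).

1. E_x = -13/2  [2·signedArea(EAD) = 0 ∩ EF · BC = -241/3]
2. E_y = 21/2  [2·signedArea(EAD) = 0 ∩ EF · BC = -241/3]
   → E = (-13/2, 21/2)

E = (-13/2, 21/2)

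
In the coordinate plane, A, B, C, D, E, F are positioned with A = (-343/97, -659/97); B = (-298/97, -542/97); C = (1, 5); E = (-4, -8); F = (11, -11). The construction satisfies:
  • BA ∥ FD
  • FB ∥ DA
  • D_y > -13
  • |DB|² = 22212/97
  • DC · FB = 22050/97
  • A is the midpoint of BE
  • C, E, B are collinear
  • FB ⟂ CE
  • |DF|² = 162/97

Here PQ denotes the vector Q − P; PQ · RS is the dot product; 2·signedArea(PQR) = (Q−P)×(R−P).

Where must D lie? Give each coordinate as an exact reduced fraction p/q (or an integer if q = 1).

1. D_x = 1022/97  [FB ∥ DA ∩ BA ∥ FD]
2. D_y = -1184/97  [FB ∥ DA ∩ BA ∥ FD]
   → D = (1022/97, -1184/97)

D = (1022/97, -1184/97)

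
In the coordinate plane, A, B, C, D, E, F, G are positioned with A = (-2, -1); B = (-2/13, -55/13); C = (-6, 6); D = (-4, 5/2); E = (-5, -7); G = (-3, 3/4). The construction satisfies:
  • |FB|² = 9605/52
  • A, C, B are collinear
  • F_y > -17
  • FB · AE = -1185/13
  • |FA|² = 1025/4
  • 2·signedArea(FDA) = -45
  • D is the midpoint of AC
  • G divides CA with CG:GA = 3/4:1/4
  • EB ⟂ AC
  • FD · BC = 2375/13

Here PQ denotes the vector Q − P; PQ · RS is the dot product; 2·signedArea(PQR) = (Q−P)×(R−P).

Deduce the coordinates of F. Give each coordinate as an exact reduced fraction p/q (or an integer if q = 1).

1. F_x = -6  [FD · BC = 2375/13 ∩ FB · AE = -1185/13]
2. F_y = -33/2  [FD · BC = 2375/13 ∩ FB · AE = -1185/13]
   → F = (-6, -33/2)

F = (-6, -33/2)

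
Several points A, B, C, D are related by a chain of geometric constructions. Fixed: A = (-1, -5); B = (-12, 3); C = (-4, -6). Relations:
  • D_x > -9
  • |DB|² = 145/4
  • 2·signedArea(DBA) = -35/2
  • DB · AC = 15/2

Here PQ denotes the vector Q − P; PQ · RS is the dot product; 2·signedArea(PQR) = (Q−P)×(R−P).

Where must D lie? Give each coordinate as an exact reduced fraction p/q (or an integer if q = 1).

1. D_x = -8  [DB · AC = 15/2 ∩ 2·signedArea(DBA) = -35/2]
2. D_y = -3/2  [DB · AC = 15/2 ∩ 2·signedArea(DBA) = -35/2]
   → D = (-8, -3/2)

D = (-8, -3/2)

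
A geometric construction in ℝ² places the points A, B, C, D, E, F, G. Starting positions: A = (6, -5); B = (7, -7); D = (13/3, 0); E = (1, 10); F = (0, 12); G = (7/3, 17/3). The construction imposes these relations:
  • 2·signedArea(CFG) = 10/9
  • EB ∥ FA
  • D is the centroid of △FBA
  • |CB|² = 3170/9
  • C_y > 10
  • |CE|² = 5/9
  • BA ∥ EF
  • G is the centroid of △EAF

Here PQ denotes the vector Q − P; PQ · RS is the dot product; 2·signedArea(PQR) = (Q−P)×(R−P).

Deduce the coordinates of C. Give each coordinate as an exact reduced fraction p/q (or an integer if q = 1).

C = (2/3, 32/3)

1. C_x = 2/3  [line 19/3·x + 7/3·y + -262/9 = 0 ∩ |CE|² = 5/9]
2. C_y = 32/3  [line 19/3·x + 7/3·y + -262/9 = 0 ∩ |CE|² = 5/9]
   → C = (2/3, 32/3)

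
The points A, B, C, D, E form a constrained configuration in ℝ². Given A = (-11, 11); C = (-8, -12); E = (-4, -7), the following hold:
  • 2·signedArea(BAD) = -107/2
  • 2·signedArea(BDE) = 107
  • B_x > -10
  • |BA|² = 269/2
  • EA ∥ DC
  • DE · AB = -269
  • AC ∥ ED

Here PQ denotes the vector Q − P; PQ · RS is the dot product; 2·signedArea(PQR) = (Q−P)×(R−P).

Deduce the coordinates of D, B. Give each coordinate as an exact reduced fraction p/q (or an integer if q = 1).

B = (-19/2, -1/2)
D = (-1, -30)

1. D_x = -1  [EA ∥ DC ∩ AC ∥ ED]
2. D_y = -30  [EA ∥ DC ∩ AC ∥ ED]
   → D = (-1, -30)
3. B_x = -19/2  [2·signedArea(BAD) = -107/2 ∩ DE · AB = -269]
4. B_y = -1/2  [2·signedArea(BAD) = -107/2 ∩ DE · AB = -269]
   → B = (-19/2, -1/2)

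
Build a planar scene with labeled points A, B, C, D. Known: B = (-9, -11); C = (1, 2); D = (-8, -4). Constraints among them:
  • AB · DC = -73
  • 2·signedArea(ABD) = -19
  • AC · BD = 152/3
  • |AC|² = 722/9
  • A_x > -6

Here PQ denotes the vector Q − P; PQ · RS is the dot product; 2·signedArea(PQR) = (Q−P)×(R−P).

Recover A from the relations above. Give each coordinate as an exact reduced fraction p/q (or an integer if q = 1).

1. A_x = -16/3  [AC · BD = 152/3 ∩ AB · DC = -73]
2. A_y = -13/3  [AC · BD = 152/3 ∩ AB · DC = -73]
   → A = (-16/3, -13/3)

A = (-16/3, -13/3)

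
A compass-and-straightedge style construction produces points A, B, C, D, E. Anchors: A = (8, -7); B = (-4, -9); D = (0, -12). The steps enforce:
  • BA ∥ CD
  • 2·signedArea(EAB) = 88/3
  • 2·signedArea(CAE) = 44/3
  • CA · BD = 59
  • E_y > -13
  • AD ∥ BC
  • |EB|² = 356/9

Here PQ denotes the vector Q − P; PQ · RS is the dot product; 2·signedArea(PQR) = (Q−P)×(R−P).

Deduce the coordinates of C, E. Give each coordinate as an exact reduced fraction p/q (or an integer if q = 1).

1. C_x = -12  [BA ∥ CD ∩ AD ∥ BC]
2. C_y = -14  [BA ∥ CD ∩ AD ∥ BC]
   → C = (-12, -14)
3. E_x = -28/3  [2·signedArea(EAB) = 88/3 ∩ 2·signedArea(CAE) = 44/3]
4. E_y = -37/3  [2·signedArea(EAB) = 88/3 ∩ 2·signedArea(CAE) = 44/3]
   → E = (-28/3, -37/3)

C = (-12, -14)
E = (-28/3, -37/3)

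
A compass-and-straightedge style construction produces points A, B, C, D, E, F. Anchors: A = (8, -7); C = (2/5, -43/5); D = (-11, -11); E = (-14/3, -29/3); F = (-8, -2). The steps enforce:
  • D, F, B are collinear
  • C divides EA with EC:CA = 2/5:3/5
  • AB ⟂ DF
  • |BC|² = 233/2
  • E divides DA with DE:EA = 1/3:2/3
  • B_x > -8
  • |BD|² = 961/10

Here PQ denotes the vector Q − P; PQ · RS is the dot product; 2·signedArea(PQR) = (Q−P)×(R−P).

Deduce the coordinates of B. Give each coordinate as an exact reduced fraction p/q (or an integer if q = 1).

B = (-79/10, -17/10)

1. B_x = -79/10  [D, F, B are collinear ∩ AB ⟂ DF]
2. B_y = -17/10  [D, F, B are collinear ∩ AB ⟂ DF]
   → B = (-79/10, -17/10)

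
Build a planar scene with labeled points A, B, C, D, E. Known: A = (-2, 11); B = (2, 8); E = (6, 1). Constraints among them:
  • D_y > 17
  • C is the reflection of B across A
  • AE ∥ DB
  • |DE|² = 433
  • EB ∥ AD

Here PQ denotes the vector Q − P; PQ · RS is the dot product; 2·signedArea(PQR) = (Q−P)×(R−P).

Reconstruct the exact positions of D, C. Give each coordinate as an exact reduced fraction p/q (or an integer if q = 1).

C = (-6, 14)
D = (-6, 18)

1. D_x = -6  [AE ∥ DB ∩ EB ∥ AD]
2. D_y = 18  [AE ∥ DB ∩ EB ∥ AD]
   → D = (-6, 18)
3. C_x = -6  [C is the reflection of B across A]
4. C_y = 14  [C is the reflection of B across A]
   → C = (-6, 14)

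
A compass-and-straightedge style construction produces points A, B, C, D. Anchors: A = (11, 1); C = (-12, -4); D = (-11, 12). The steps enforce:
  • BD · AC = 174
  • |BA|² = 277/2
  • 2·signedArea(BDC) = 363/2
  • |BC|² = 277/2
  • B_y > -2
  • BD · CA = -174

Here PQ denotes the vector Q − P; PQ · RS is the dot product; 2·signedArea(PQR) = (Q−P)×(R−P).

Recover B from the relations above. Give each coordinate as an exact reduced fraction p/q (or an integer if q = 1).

1. B_x = -1/2  [BD · CA = -174 ∩ 2·signedArea(BDC) = 363/2]
2. B_y = -3/2  [BD · CA = -174 ∩ 2·signedArea(BDC) = 363/2]
   → B = (-1/2, -3/2)

B = (-1/2, -3/2)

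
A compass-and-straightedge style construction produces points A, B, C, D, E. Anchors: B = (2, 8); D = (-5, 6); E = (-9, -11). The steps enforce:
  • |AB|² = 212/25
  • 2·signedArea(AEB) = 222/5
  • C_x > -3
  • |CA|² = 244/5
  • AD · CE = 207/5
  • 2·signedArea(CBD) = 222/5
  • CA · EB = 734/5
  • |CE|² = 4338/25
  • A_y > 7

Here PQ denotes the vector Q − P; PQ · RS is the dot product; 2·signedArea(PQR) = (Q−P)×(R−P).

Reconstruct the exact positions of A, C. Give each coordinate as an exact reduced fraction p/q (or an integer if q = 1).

A = (-4/5, 36/5)
C = (-12/5, 2/5)

1. C_x = -12/5  [line 2·x + -7·y + 38/5 = 0 ∩ |CE|² = 4338/25]
2. C_y = 2/5  [line 2·x + -7·y + 38/5 = 0 ∩ |CE|² = 4338/25]
   → C = (-12/5, 2/5)
3. A_x = -4/5  [AD · CE = 207/5 ∩ 2·signedArea(AEB) = 222/5]
4. A_y = 36/5  [AD · CE = 207/5 ∩ 2·signedArea(AEB) = 222/5]
   → A = (-4/5, 36/5)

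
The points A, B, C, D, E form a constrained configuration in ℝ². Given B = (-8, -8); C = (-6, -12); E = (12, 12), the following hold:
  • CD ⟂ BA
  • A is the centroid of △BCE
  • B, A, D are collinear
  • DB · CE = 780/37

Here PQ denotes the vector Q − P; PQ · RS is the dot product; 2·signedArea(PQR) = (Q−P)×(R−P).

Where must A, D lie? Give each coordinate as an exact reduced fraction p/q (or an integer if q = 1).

1. A_x = -2/3  [A is the centroid of △BCE]
2. A_y = -8/3  [A is the centroid of △BCE]
   → A = (-2/3, -8/3)
3. D_x = -318/37  [B, A, D are collinear ∩ CD ⟂ BA]
4. D_y = -312/37  [B, A, D are collinear ∩ CD ⟂ BA]
   → D = (-318/37, -312/37)

A = (-2/3, -8/3)
D = (-318/37, -312/37)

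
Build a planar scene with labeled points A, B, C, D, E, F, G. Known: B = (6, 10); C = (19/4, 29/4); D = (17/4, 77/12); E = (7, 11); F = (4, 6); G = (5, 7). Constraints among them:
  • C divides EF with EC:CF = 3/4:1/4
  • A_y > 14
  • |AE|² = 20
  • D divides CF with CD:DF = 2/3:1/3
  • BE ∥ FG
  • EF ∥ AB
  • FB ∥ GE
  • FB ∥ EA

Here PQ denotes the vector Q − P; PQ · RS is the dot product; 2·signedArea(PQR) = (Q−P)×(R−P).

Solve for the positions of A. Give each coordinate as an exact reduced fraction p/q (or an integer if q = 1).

A = (9, 15)

1. A_x = 9  [EF ∥ AB ∩ FB ∥ EA]
2. A_y = 15  [EF ∥ AB ∩ FB ∥ EA]
   → A = (9, 15)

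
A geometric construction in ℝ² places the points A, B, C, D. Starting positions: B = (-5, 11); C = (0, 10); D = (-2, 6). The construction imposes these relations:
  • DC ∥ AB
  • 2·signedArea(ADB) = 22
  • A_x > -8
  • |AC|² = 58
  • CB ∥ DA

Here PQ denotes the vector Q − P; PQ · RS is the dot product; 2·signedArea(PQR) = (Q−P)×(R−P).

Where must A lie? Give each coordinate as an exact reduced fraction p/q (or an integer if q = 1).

A = (-7, 7)

1. A_x = -7  [DC ∥ AB ∩ CB ∥ DA]
2. A_y = 7  [DC ∥ AB ∩ CB ∥ DA]
   → A = (-7, 7)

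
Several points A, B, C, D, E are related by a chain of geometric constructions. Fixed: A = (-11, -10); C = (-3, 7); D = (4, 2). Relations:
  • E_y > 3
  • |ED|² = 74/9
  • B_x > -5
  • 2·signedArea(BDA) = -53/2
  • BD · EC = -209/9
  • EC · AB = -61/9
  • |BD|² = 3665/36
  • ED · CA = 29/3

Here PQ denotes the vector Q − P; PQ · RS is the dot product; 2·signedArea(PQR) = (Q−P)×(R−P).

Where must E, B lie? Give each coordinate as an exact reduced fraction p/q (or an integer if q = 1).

B = (-14/3, -19/6)
E = (5/3, 11/3)

1. E_x = 5/3  [line 8·x + 17·y + -227/3 = 0 ∩ |ED|² = 74/9]
2. E_y = 11/3  [line 8·x + 17·y + -227/3 = 0 ∩ |ED|² = 74/9]
   → E = (5/3, 11/3)
3. B_x = -14/3  [EC · AB = -61/9 ∩ 2·signedArea(BDA) = -53/2]
4. B_y = -19/6  [EC · AB = -61/9 ∩ 2·signedArea(BDA) = -53/2]
   → B = (-14/3, -19/6)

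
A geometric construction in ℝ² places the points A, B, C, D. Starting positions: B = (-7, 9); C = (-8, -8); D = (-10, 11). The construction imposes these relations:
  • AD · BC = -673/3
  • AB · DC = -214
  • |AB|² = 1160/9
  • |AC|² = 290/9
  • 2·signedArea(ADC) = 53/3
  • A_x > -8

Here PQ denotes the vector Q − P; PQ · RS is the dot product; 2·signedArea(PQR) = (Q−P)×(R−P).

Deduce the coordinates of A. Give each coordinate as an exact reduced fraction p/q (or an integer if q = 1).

1. A_x = -23/3  [2·signedArea(ADC) = 53/3 ∩ AB · DC = -214]
2. A_y = -7/3  [2·signedArea(ADC) = 53/3 ∩ AB · DC = -214]
   → A = (-23/3, -7/3)

A = (-23/3, -7/3)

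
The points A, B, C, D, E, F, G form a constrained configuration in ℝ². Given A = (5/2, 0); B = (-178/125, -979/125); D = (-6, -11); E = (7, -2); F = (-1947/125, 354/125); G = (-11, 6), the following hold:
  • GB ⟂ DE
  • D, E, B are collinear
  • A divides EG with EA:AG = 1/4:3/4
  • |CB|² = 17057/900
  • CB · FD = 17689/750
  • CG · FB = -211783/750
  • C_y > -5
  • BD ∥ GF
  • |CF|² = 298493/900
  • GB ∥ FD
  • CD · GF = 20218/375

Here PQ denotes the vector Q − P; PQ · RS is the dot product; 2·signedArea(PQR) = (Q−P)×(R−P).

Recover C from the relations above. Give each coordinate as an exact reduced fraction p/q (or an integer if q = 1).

1. C_x = 7/6  [CD · GF = 20218/375 ∩ CG · FB = -211783/750]
2. C_y = -13/3  [CD · GF = 20218/375 ∩ CG · FB = -211783/750]
   → C = (7/6, -13/3)

C = (7/6, -13/3)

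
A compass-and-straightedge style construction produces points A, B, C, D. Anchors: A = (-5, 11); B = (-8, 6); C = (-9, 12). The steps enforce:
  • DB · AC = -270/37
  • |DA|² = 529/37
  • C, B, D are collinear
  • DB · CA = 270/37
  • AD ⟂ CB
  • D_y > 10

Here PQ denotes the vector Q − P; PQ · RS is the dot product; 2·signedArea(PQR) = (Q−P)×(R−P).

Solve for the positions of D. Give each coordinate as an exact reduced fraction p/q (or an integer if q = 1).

D = (-323/37, 384/37)

1. D_x = -323/37  [C, B, D are collinear ∩ AD ⟂ CB]
2. D_y = 384/37  [C, B, D are collinear ∩ AD ⟂ CB]
   → D = (-323/37, 384/37)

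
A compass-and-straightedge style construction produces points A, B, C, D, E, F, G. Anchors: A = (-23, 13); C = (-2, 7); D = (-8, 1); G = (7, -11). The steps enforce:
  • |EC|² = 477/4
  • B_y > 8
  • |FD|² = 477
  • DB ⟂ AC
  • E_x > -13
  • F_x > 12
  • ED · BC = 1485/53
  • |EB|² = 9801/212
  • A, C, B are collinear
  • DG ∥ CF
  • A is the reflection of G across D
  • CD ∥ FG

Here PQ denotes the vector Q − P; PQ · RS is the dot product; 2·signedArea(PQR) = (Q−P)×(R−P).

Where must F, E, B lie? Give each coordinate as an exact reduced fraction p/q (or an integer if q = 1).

1. F_x = 13  [CD ∥ FG ∩ DG ∥ CF]
2. F_y = -5  [CD ∥ FG ∩ DG ∥ CF]
   → F = (13, -5)
3. B_x = -316/53  [A, C, B are collinear ∩ DB ⟂ AC]
4. B_y = 431/53  [A, C, B are collinear ∩ DB ⟂ AC]
   → B = (-316/53, 431/53)
5. E_x = -25/2  [line -210/53·x + 60/53·y + -3225/53 = 0 ∩ |EB|² = 9801/212]
6. E_y = 10  [line -210/53·x + 60/53·y + -3225/53 = 0 ∩ |EB|² = 9801/212]
   → E = (-25/2, 10)

B = (-316/53, 431/53)
E = (-25/2, 10)
F = (13, -5)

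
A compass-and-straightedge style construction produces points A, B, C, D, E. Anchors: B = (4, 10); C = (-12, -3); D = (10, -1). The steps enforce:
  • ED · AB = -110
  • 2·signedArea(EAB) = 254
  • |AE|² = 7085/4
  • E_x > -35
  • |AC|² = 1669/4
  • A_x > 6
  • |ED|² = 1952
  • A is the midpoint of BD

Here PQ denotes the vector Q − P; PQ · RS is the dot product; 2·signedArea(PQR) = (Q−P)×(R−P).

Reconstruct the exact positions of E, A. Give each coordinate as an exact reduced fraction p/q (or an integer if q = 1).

A = (7, 9/2)
E = (-34, -5)

1. A_x = 7  [A is the midpoint of BD]
2. A_y = 9/2  [A is the midpoint of BD]
   → A = (7, 9/2)
3. E_x = -34  [2·signedArea(EAB) = 254 ∩ ED · AB = -110]
4. E_y = -5  [2·signedArea(EAB) = 254 ∩ ED · AB = -110]
   → E = (-34, -5)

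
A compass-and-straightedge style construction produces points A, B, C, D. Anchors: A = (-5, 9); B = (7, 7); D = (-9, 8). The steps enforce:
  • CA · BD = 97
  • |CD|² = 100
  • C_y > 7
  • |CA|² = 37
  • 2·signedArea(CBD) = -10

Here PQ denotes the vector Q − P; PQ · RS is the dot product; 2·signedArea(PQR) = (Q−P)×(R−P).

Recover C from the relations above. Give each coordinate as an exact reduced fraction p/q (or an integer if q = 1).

1. C_x = 1  [CA · BD = 97 ∩ 2·signedArea(CBD) = -10]
2. C_y = 8  [CA · BD = 97 ∩ 2·signedArea(CBD) = -10]
   → C = (1, 8)

C = (1, 8)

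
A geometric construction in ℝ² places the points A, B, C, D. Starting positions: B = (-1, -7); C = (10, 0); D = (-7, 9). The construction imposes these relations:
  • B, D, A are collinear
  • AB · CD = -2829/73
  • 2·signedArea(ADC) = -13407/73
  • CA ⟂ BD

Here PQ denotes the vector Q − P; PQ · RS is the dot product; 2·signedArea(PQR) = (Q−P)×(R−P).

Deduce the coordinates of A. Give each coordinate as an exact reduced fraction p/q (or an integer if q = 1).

1. A_x = -142/73  [B, D, A are collinear ∩ CA ⟂ BD]
2. A_y = -327/73  [B, D, A are collinear ∩ CA ⟂ BD]
   → A = (-142/73, -327/73)

A = (-142/73, -327/73)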